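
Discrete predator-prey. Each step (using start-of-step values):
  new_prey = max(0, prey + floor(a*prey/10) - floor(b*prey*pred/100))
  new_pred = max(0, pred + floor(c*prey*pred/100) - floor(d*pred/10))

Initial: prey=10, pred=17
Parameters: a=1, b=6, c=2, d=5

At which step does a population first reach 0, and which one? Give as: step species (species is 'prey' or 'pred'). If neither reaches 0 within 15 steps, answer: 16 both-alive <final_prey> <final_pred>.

Step 1: prey: 10+1-10=1; pred: 17+3-8=12
Step 2: prey: 1+0-0=1; pred: 12+0-6=6
Step 3: prey: 1+0-0=1; pred: 6+0-3=3
Step 4: prey: 1+0-0=1; pred: 3+0-1=2
Step 5: prey: 1+0-0=1; pred: 2+0-1=1
Step 6: prey: 1+0-0=1; pred: 1+0-0=1
Steps 7-15: state stable at prey=1, pred=1 (no change)
No extinction within 15 steps

Answer: 16 both-alive 1 1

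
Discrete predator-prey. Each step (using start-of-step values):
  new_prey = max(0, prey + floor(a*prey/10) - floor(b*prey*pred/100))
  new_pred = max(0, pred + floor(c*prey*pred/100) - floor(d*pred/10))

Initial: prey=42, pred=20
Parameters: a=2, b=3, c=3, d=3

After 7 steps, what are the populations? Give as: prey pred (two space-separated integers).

Step 1: prey: 42+8-25=25; pred: 20+25-6=39
Step 2: prey: 25+5-29=1; pred: 39+29-11=57
Step 3: prey: 1+0-1=0; pred: 57+1-17=41
Step 4: prey: 0+0-0=0; pred: 41+0-12=29
Step 5: prey: 0+0-0=0; pred: 29+0-8=21
Step 6: prey: 0+0-0=0; pred: 21+0-6=15
Step 7: prey: 0+0-0=0; pred: 15+0-4=11

Answer: 0 11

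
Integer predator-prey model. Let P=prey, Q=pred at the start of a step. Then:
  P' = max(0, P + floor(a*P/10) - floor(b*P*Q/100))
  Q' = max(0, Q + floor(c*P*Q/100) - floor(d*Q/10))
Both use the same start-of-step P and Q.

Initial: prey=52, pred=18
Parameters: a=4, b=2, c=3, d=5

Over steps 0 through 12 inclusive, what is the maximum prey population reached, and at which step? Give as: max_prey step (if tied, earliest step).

Answer: 54 1

Derivation:
Step 1: prey: 52+20-18=54; pred: 18+28-9=37
Step 2: prey: 54+21-39=36; pred: 37+59-18=78
Step 3: prey: 36+14-56=0; pred: 78+84-39=123
Step 4: prey: 0+0-0=0; pred: 123+0-61=62
Step 5: prey: 0+0-0=0; pred: 62+0-31=31
Step 6: prey: 0+0-0=0; pred: 31+0-15=16
Step 7: prey: 0+0-0=0; pred: 16+0-8=8
Step 8: prey: 0+0-0=0; pred: 8+0-4=4
Step 9: prey: 0+0-0=0; pred: 4+0-2=2
Step 10: prey: 0+0-0=0; pred: 2+0-1=1
Step 11: prey: 0+0-0=0; pred: 1+0-0=1
Step 12: prey: 0+0-0=0; pred: 1+0-0=1
Max prey = 54 at step 1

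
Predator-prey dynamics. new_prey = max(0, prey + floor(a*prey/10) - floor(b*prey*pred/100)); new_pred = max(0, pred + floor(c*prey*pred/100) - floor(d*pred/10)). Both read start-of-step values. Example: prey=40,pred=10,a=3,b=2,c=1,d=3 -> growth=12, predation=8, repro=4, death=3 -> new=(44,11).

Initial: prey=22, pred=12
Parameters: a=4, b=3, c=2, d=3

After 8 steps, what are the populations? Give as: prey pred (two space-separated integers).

Step 1: prey: 22+8-7=23; pred: 12+5-3=14
Step 2: prey: 23+9-9=23; pred: 14+6-4=16
Step 3: prey: 23+9-11=21; pred: 16+7-4=19
Step 4: prey: 21+8-11=18; pred: 19+7-5=21
Step 5: prey: 18+7-11=14; pred: 21+7-6=22
Step 6: prey: 14+5-9=10; pred: 22+6-6=22
Step 7: prey: 10+4-6=8; pred: 22+4-6=20
Step 8: prey: 8+3-4=7; pred: 20+3-6=17

Answer: 7 17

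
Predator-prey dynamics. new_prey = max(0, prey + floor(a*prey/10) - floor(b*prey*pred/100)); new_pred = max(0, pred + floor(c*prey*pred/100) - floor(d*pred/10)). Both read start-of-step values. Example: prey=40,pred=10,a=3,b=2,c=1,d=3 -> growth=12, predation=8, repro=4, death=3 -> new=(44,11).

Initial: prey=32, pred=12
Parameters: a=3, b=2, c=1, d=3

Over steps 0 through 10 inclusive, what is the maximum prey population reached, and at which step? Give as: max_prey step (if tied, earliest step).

Answer: 38 4

Derivation:
Step 1: prey: 32+9-7=34; pred: 12+3-3=12
Step 2: prey: 34+10-8=36; pred: 12+4-3=13
Step 3: prey: 36+10-9=37; pred: 13+4-3=14
Step 4: prey: 37+11-10=38; pred: 14+5-4=15
Step 5: prey: 38+11-11=38; pred: 15+5-4=16
Step 6: prey: 38+11-12=37; pred: 16+6-4=18
Step 7: prey: 37+11-13=35; pred: 18+6-5=19
Step 8: prey: 35+10-13=32; pred: 19+6-5=20
Step 9: prey: 32+9-12=29; pred: 20+6-6=20
Step 10: prey: 29+8-11=26; pred: 20+5-6=19
Max prey = 38 at step 4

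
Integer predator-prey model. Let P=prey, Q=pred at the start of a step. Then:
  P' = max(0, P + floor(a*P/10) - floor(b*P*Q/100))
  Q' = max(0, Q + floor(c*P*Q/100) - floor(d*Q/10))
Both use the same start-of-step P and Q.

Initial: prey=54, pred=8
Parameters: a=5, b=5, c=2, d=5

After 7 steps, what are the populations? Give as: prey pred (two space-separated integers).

Answer: 0 4

Derivation:
Step 1: prey: 54+27-21=60; pred: 8+8-4=12
Step 2: prey: 60+30-36=54; pred: 12+14-6=20
Step 3: prey: 54+27-54=27; pred: 20+21-10=31
Step 4: prey: 27+13-41=0; pred: 31+16-15=32
Step 5: prey: 0+0-0=0; pred: 32+0-16=16
Step 6: prey: 0+0-0=0; pred: 16+0-8=8
Step 7: prey: 0+0-0=0; pred: 8+0-4=4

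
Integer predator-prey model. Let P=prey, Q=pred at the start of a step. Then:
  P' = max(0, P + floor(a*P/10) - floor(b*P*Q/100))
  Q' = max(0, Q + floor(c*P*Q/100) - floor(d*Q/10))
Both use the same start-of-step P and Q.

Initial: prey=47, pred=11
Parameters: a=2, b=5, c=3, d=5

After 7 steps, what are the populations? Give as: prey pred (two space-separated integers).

Answer: 0 2

Derivation:
Step 1: prey: 47+9-25=31; pred: 11+15-5=21
Step 2: prey: 31+6-32=5; pred: 21+19-10=30
Step 3: prey: 5+1-7=0; pred: 30+4-15=19
Step 4: prey: 0+0-0=0; pred: 19+0-9=10
Step 5: prey: 0+0-0=0; pred: 10+0-5=5
Step 6: prey: 0+0-0=0; pred: 5+0-2=3
Step 7: prey: 0+0-0=0; pred: 3+0-1=2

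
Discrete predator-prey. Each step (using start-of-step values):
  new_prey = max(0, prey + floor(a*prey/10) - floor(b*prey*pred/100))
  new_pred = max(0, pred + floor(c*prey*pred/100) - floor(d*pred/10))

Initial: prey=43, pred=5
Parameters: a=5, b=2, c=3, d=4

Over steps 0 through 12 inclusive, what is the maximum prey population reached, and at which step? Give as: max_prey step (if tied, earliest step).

Answer: 85 3

Derivation:
Step 1: prey: 43+21-4=60; pred: 5+6-2=9
Step 2: prey: 60+30-10=80; pred: 9+16-3=22
Step 3: prey: 80+40-35=85; pred: 22+52-8=66
Step 4: prey: 85+42-112=15; pred: 66+168-26=208
Step 5: prey: 15+7-62=0; pred: 208+93-83=218
Step 6: prey: 0+0-0=0; pred: 218+0-87=131
Step 7: prey: 0+0-0=0; pred: 131+0-52=79
Step 8: prey: 0+0-0=0; pred: 79+0-31=48
Step 9: prey: 0+0-0=0; pred: 48+0-19=29
Step 10: prey: 0+0-0=0; pred: 29+0-11=18
Step 11: prey: 0+0-0=0; pred: 18+0-7=11
Step 12: prey: 0+0-0=0; pred: 11+0-4=7
Max prey = 85 at step 3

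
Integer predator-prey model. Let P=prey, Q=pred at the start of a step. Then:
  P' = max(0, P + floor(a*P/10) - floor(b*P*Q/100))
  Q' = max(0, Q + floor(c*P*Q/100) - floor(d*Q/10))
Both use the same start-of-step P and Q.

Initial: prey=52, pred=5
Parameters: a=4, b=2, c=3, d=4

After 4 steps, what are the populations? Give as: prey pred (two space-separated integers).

Step 1: prey: 52+20-5=67; pred: 5+7-2=10
Step 2: prey: 67+26-13=80; pred: 10+20-4=26
Step 3: prey: 80+32-41=71; pred: 26+62-10=78
Step 4: prey: 71+28-110=0; pred: 78+166-31=213

Answer: 0 213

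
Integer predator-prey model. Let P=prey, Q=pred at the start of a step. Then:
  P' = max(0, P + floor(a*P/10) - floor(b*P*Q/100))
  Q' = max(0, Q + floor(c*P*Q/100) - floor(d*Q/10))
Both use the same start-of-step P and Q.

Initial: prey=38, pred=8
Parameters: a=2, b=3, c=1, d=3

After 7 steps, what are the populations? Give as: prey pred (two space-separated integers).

Step 1: prey: 38+7-9=36; pred: 8+3-2=9
Step 2: prey: 36+7-9=34; pred: 9+3-2=10
Step 3: prey: 34+6-10=30; pred: 10+3-3=10
Step 4: prey: 30+6-9=27; pred: 10+3-3=10
Step 5: prey: 27+5-8=24; pred: 10+2-3=9
Step 6: prey: 24+4-6=22; pred: 9+2-2=9
Step 7: prey: 22+4-5=21; pred: 9+1-2=8

Answer: 21 8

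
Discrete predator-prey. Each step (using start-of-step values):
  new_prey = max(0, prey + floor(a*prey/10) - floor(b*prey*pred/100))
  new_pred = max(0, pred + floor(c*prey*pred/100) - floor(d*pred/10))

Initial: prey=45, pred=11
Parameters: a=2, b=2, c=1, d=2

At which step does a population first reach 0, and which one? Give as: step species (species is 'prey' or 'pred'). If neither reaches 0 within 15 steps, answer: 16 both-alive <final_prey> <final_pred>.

Step 1: prey: 45+9-9=45; pred: 11+4-2=13
Step 2: prey: 45+9-11=43; pred: 13+5-2=16
Step 3: prey: 43+8-13=38; pred: 16+6-3=19
Step 4: prey: 38+7-14=31; pred: 19+7-3=23
Step 5: prey: 31+6-14=23; pred: 23+7-4=26
Step 6: prey: 23+4-11=16; pred: 26+5-5=26
Step 7: prey: 16+3-8=11; pred: 26+4-5=25
Step 8: prey: 11+2-5=8; pred: 25+2-5=22
Step 9: prey: 8+1-3=6; pred: 22+1-4=19
Step 10: prey: 6+1-2=5; pred: 19+1-3=17
Step 11: prey: 5+1-1=5; pred: 17+0-3=14
Step 12: prey: 5+1-1=5; pred: 14+0-2=12
Step 13: prey: 5+1-1=5; pred: 12+0-2=10
Step 14: prey: 5+1-1=5; pred: 10+0-2=8
Step 15: prey: 5+1-0=6; pred: 8+0-1=7
No extinction within 15 steps

Answer: 16 both-alive 6 7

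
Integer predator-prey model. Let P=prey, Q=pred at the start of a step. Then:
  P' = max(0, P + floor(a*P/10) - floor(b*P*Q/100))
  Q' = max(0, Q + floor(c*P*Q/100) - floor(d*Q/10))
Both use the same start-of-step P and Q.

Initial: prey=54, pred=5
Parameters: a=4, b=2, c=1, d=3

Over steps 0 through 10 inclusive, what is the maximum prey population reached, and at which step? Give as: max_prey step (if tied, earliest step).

Step 1: prey: 54+21-5=70; pred: 5+2-1=6
Step 2: prey: 70+28-8=90; pred: 6+4-1=9
Step 3: prey: 90+36-16=110; pred: 9+8-2=15
Step 4: prey: 110+44-33=121; pred: 15+16-4=27
Step 5: prey: 121+48-65=104; pred: 27+32-8=51
Step 6: prey: 104+41-106=39; pred: 51+53-15=89
Step 7: prey: 39+15-69=0; pred: 89+34-26=97
Step 8: prey: 0+0-0=0; pred: 97+0-29=68
Step 9: prey: 0+0-0=0; pred: 68+0-20=48
Step 10: prey: 0+0-0=0; pred: 48+0-14=34
Max prey = 121 at step 4

Answer: 121 4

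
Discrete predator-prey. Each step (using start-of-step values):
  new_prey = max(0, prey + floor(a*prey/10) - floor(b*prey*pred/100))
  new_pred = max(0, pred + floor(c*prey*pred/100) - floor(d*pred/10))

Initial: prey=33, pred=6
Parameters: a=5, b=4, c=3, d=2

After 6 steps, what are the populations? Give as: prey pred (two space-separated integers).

Step 1: prey: 33+16-7=42; pred: 6+5-1=10
Step 2: prey: 42+21-16=47; pred: 10+12-2=20
Step 3: prey: 47+23-37=33; pred: 20+28-4=44
Step 4: prey: 33+16-58=0; pred: 44+43-8=79
Step 5: prey: 0+0-0=0; pred: 79+0-15=64
Step 6: prey: 0+0-0=0; pred: 64+0-12=52

Answer: 0 52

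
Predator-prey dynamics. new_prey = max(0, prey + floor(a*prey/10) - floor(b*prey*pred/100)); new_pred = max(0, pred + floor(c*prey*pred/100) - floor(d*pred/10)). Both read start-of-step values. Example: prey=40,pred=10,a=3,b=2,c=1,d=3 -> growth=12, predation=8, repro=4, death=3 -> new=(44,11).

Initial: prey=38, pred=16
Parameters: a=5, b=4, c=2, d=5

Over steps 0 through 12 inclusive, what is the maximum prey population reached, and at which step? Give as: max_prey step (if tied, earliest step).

Step 1: prey: 38+19-24=33; pred: 16+12-8=20
Step 2: prey: 33+16-26=23; pred: 20+13-10=23
Step 3: prey: 23+11-21=13; pred: 23+10-11=22
Step 4: prey: 13+6-11=8; pred: 22+5-11=16
Step 5: prey: 8+4-5=7; pred: 16+2-8=10
Step 6: prey: 7+3-2=8; pred: 10+1-5=6
Step 7: prey: 8+4-1=11; pred: 6+0-3=3
Step 8: prey: 11+5-1=15; pred: 3+0-1=2
Step 9: prey: 15+7-1=21; pred: 2+0-1=1
Step 10: prey: 21+10-0=31; pred: 1+0-0=1
Step 11: prey: 31+15-1=45; pred: 1+0-0=1
Step 12: prey: 45+22-1=66; pred: 1+0-0=1
Max prey = 66 at step 12

Answer: 66 12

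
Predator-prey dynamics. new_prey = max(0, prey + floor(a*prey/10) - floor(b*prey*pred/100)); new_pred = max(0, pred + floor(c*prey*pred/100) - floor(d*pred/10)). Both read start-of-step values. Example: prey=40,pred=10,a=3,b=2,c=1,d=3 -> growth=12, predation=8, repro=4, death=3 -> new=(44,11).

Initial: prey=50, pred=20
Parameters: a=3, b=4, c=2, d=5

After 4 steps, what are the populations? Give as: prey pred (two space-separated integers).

Step 1: prey: 50+15-40=25; pred: 20+20-10=30
Step 2: prey: 25+7-30=2; pred: 30+15-15=30
Step 3: prey: 2+0-2=0; pred: 30+1-15=16
Step 4: prey: 0+0-0=0; pred: 16+0-8=8

Answer: 0 8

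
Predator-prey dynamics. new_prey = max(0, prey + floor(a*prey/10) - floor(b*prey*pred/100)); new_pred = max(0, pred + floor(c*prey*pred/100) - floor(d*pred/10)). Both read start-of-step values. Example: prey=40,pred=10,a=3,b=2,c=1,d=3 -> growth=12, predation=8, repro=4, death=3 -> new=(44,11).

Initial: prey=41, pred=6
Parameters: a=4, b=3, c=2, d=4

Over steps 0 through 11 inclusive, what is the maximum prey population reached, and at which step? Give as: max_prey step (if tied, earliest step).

Answer: 59 3

Derivation:
Step 1: prey: 41+16-7=50; pred: 6+4-2=8
Step 2: prey: 50+20-12=58; pred: 8+8-3=13
Step 3: prey: 58+23-22=59; pred: 13+15-5=23
Step 4: prey: 59+23-40=42; pred: 23+27-9=41
Step 5: prey: 42+16-51=7; pred: 41+34-16=59
Step 6: prey: 7+2-12=0; pred: 59+8-23=44
Step 7: prey: 0+0-0=0; pred: 44+0-17=27
Step 8: prey: 0+0-0=0; pred: 27+0-10=17
Step 9: prey: 0+0-0=0; pred: 17+0-6=11
Step 10: prey: 0+0-0=0; pred: 11+0-4=7
Step 11: prey: 0+0-0=0; pred: 7+0-2=5
Max prey = 59 at step 3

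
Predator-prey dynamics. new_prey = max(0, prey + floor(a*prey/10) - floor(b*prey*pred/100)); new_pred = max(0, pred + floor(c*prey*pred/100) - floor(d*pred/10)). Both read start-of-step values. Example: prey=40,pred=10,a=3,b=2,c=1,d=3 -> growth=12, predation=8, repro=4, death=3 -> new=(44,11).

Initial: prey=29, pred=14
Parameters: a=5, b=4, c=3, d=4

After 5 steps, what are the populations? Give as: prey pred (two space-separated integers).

Step 1: prey: 29+14-16=27; pred: 14+12-5=21
Step 2: prey: 27+13-22=18; pred: 21+17-8=30
Step 3: prey: 18+9-21=6; pred: 30+16-12=34
Step 4: prey: 6+3-8=1; pred: 34+6-13=27
Step 5: prey: 1+0-1=0; pred: 27+0-10=17

Answer: 0 17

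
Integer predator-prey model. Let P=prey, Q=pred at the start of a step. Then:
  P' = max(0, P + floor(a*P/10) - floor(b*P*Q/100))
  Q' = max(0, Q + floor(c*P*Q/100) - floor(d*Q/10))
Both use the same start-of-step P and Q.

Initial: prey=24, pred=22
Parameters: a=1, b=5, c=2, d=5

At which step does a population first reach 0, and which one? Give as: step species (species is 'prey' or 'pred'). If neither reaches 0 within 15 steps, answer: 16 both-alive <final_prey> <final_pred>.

Step 1: prey: 24+2-26=0; pred: 22+10-11=21
First extinction: prey at step 1

Answer: 1 prey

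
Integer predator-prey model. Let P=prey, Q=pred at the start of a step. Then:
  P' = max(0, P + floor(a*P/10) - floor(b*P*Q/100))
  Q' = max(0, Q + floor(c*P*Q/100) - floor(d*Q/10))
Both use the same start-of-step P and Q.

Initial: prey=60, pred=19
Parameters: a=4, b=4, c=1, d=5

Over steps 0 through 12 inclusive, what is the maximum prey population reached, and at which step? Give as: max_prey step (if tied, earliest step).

Answer: 98 12

Derivation:
Step 1: prey: 60+24-45=39; pred: 19+11-9=21
Step 2: prey: 39+15-32=22; pred: 21+8-10=19
Step 3: prey: 22+8-16=14; pred: 19+4-9=14
Step 4: prey: 14+5-7=12; pred: 14+1-7=8
Step 5: prey: 12+4-3=13; pred: 8+0-4=4
Step 6: prey: 13+5-2=16; pred: 4+0-2=2
Step 7: prey: 16+6-1=21; pred: 2+0-1=1
Step 8: prey: 21+8-0=29; pred: 1+0-0=1
Step 9: prey: 29+11-1=39; pred: 1+0-0=1
Step 10: prey: 39+15-1=53; pred: 1+0-0=1
Step 11: prey: 53+21-2=72; pred: 1+0-0=1
Step 12: prey: 72+28-2=98; pred: 1+0-0=1
Max prey = 98 at step 12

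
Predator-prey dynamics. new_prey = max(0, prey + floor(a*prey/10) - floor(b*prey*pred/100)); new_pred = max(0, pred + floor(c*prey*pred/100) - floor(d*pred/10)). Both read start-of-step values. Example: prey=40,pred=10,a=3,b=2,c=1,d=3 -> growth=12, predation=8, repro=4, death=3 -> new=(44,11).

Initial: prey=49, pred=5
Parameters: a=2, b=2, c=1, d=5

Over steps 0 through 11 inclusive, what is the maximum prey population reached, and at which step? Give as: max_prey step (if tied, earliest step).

Answer: 85 7

Derivation:
Step 1: prey: 49+9-4=54; pred: 5+2-2=5
Step 2: prey: 54+10-5=59; pred: 5+2-2=5
Step 3: prey: 59+11-5=65; pred: 5+2-2=5
Step 4: prey: 65+13-6=72; pred: 5+3-2=6
Step 5: prey: 72+14-8=78; pred: 6+4-3=7
Step 6: prey: 78+15-10=83; pred: 7+5-3=9
Step 7: prey: 83+16-14=85; pred: 9+7-4=12
Step 8: prey: 85+17-20=82; pred: 12+10-6=16
Step 9: prey: 82+16-26=72; pred: 16+13-8=21
Step 10: prey: 72+14-30=56; pred: 21+15-10=26
Step 11: prey: 56+11-29=38; pred: 26+14-13=27
Max prey = 85 at step 7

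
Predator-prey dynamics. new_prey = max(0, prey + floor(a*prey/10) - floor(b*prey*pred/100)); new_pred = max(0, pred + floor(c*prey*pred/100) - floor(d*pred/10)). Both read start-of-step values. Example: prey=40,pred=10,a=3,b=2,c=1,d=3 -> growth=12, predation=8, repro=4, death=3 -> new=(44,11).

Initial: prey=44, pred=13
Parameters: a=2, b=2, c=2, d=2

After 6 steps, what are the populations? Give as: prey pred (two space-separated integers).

Answer: 0 39

Derivation:
Step 1: prey: 44+8-11=41; pred: 13+11-2=22
Step 2: prey: 41+8-18=31; pred: 22+18-4=36
Step 3: prey: 31+6-22=15; pred: 36+22-7=51
Step 4: prey: 15+3-15=3; pred: 51+15-10=56
Step 5: prey: 3+0-3=0; pred: 56+3-11=48
Step 6: prey: 0+0-0=0; pred: 48+0-9=39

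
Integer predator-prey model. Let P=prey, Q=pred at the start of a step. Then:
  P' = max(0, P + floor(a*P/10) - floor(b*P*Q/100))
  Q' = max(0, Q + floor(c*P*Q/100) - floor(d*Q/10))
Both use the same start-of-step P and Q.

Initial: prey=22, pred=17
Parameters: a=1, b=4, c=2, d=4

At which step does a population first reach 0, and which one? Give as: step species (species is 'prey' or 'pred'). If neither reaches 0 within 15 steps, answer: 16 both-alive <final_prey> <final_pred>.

Step 1: prey: 22+2-14=10; pred: 17+7-6=18
Step 2: prey: 10+1-7=4; pred: 18+3-7=14
Step 3: prey: 4+0-2=2; pred: 14+1-5=10
Step 4: prey: 2+0-0=2; pred: 10+0-4=6
Step 5: prey: 2+0-0=2; pred: 6+0-2=4
Step 6: prey: 2+0-0=2; pred: 4+0-1=3
Step 7: prey: 2+0-0=2; pred: 3+0-1=2
Step 8: prey: 2+0-0=2; pred: 2+0-0=2
Steps 9-15: state stable at prey=2, pred=2 (no change)
No extinction within 15 steps

Answer: 16 both-alive 2 2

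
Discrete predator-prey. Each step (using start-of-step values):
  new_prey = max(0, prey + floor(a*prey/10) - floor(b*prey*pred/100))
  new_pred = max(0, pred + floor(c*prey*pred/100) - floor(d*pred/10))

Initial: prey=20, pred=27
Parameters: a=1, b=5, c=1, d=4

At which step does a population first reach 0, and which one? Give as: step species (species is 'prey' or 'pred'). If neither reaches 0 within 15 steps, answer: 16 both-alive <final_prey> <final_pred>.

Step 1: prey: 20+2-27=0; pred: 27+5-10=22
First extinction: prey at step 1

Answer: 1 prey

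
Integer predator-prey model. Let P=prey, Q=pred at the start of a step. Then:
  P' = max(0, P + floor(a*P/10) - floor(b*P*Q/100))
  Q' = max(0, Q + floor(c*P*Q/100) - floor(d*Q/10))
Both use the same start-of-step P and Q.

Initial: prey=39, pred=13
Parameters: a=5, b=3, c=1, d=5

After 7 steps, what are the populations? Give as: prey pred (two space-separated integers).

Answer: 82 23

Derivation:
Step 1: prey: 39+19-15=43; pred: 13+5-6=12
Step 2: prey: 43+21-15=49; pred: 12+5-6=11
Step 3: prey: 49+24-16=57; pred: 11+5-5=11
Step 4: prey: 57+28-18=67; pred: 11+6-5=12
Step 5: prey: 67+33-24=76; pred: 12+8-6=14
Step 6: prey: 76+38-31=83; pred: 14+10-7=17
Step 7: prey: 83+41-42=82; pred: 17+14-8=23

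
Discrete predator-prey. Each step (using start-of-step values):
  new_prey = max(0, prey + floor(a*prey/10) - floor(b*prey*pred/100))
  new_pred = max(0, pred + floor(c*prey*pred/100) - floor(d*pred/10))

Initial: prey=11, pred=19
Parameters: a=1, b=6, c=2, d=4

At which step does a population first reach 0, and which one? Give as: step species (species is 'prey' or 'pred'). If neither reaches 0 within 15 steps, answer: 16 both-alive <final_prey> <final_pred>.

Step 1: prey: 11+1-12=0; pred: 19+4-7=16
First extinction: prey at step 1

Answer: 1 prey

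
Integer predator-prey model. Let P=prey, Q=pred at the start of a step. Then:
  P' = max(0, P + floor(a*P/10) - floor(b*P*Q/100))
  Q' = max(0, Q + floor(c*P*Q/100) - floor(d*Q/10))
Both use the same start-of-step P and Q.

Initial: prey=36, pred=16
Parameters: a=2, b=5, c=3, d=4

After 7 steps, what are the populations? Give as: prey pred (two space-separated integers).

Step 1: prey: 36+7-28=15; pred: 16+17-6=27
Step 2: prey: 15+3-20=0; pred: 27+12-10=29
Step 3: prey: 0+0-0=0; pred: 29+0-11=18
Step 4: prey: 0+0-0=0; pred: 18+0-7=11
Step 5: prey: 0+0-0=0; pred: 11+0-4=7
Step 6: prey: 0+0-0=0; pred: 7+0-2=5
Step 7: prey: 0+0-0=0; pred: 5+0-2=3

Answer: 0 3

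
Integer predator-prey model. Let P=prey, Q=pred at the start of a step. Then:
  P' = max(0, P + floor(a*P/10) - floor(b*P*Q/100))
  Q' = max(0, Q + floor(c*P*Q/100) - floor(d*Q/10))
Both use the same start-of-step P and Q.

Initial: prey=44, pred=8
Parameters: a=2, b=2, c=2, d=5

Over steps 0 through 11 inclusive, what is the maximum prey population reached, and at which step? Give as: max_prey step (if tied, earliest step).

Answer: 45 1

Derivation:
Step 1: prey: 44+8-7=45; pred: 8+7-4=11
Step 2: prey: 45+9-9=45; pred: 11+9-5=15
Step 3: prey: 45+9-13=41; pred: 15+13-7=21
Step 4: prey: 41+8-17=32; pred: 21+17-10=28
Step 5: prey: 32+6-17=21; pred: 28+17-14=31
Step 6: prey: 21+4-13=12; pred: 31+13-15=29
Step 7: prey: 12+2-6=8; pred: 29+6-14=21
Step 8: prey: 8+1-3=6; pred: 21+3-10=14
Step 9: prey: 6+1-1=6; pred: 14+1-7=8
Step 10: prey: 6+1-0=7; pred: 8+0-4=4
Step 11: prey: 7+1-0=8; pred: 4+0-2=2
Max prey = 45 at step 1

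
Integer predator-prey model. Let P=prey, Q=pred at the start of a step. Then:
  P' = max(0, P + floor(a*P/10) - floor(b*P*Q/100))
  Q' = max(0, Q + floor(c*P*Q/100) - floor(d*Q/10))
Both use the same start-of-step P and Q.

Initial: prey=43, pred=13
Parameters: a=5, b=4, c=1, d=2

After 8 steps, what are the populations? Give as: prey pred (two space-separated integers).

Answer: 2 15

Derivation:
Step 1: prey: 43+21-22=42; pred: 13+5-2=16
Step 2: prey: 42+21-26=37; pred: 16+6-3=19
Step 3: prey: 37+18-28=27; pred: 19+7-3=23
Step 4: prey: 27+13-24=16; pred: 23+6-4=25
Step 5: prey: 16+8-16=8; pred: 25+4-5=24
Step 6: prey: 8+4-7=5; pred: 24+1-4=21
Step 7: prey: 5+2-4=3; pred: 21+1-4=18
Step 8: prey: 3+1-2=2; pred: 18+0-3=15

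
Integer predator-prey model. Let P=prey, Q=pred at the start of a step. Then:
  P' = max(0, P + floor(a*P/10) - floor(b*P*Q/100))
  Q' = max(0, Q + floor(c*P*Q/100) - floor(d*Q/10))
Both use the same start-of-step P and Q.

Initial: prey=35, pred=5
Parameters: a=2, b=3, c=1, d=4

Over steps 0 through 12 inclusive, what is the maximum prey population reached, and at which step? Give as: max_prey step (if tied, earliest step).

Step 1: prey: 35+7-5=37; pred: 5+1-2=4
Step 2: prey: 37+7-4=40; pred: 4+1-1=4
Step 3: prey: 40+8-4=44; pred: 4+1-1=4
Step 4: prey: 44+8-5=47; pred: 4+1-1=4
Step 5: prey: 47+9-5=51; pred: 4+1-1=4
Step 6: prey: 51+10-6=55; pred: 4+2-1=5
Step 7: prey: 55+11-8=58; pred: 5+2-2=5
Step 8: prey: 58+11-8=61; pred: 5+2-2=5
Step 9: prey: 61+12-9=64; pred: 5+3-2=6
Step 10: prey: 64+12-11=65; pred: 6+3-2=7
Step 11: prey: 65+13-13=65; pred: 7+4-2=9
Step 12: prey: 65+13-17=61; pred: 9+5-3=11
Max prey = 65 at step 10

Answer: 65 10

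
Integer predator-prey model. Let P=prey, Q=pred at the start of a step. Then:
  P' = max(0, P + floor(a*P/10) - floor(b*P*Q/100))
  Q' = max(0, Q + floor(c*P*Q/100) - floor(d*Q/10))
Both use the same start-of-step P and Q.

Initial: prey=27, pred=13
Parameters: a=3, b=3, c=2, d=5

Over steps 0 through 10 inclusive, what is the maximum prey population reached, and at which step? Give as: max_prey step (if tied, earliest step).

Step 1: prey: 27+8-10=25; pred: 13+7-6=14
Step 2: prey: 25+7-10=22; pred: 14+7-7=14
Step 3: prey: 22+6-9=19; pred: 14+6-7=13
Step 4: prey: 19+5-7=17; pred: 13+4-6=11
Step 5: prey: 17+5-5=17; pred: 11+3-5=9
Step 6: prey: 17+5-4=18; pred: 9+3-4=8
Step 7: prey: 18+5-4=19; pred: 8+2-4=6
Step 8: prey: 19+5-3=21; pred: 6+2-3=5
Step 9: prey: 21+6-3=24; pred: 5+2-2=5
Step 10: prey: 24+7-3=28; pred: 5+2-2=5
Max prey = 28 at step 10

Answer: 28 10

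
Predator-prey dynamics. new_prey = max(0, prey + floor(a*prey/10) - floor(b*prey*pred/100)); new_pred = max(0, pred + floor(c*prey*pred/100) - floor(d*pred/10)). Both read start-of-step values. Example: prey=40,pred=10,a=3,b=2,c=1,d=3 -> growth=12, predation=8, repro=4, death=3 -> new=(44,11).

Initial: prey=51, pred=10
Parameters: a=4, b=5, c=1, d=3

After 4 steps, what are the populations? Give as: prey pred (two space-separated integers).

Answer: 17 14

Derivation:
Step 1: prey: 51+20-25=46; pred: 10+5-3=12
Step 2: prey: 46+18-27=37; pred: 12+5-3=14
Step 3: prey: 37+14-25=26; pred: 14+5-4=15
Step 4: prey: 26+10-19=17; pred: 15+3-4=14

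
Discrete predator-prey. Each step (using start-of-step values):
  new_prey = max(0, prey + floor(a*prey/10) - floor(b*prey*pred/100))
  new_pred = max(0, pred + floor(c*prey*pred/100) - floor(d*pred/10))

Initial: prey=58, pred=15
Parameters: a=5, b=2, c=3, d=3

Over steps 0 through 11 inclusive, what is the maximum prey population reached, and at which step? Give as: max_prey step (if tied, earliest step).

Answer: 70 1

Derivation:
Step 1: prey: 58+29-17=70; pred: 15+26-4=37
Step 2: prey: 70+35-51=54; pred: 37+77-11=103
Step 3: prey: 54+27-111=0; pred: 103+166-30=239
Step 4: prey: 0+0-0=0; pred: 239+0-71=168
Step 5: prey: 0+0-0=0; pred: 168+0-50=118
Step 6: prey: 0+0-0=0; pred: 118+0-35=83
Step 7: prey: 0+0-0=0; pred: 83+0-24=59
Step 8: prey: 0+0-0=0; pred: 59+0-17=42
Step 9: prey: 0+0-0=0; pred: 42+0-12=30
Step 10: prey: 0+0-0=0; pred: 30+0-9=21
Step 11: prey: 0+0-0=0; pred: 21+0-6=15
Max prey = 70 at step 1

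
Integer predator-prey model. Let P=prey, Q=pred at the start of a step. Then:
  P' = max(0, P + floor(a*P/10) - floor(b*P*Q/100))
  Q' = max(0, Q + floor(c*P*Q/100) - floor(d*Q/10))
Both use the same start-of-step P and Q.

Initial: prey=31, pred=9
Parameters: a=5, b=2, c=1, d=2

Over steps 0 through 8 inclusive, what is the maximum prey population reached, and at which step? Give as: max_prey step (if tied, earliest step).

Answer: 82 5

Derivation:
Step 1: prey: 31+15-5=41; pred: 9+2-1=10
Step 2: prey: 41+20-8=53; pred: 10+4-2=12
Step 3: prey: 53+26-12=67; pred: 12+6-2=16
Step 4: prey: 67+33-21=79; pred: 16+10-3=23
Step 5: prey: 79+39-36=82; pred: 23+18-4=37
Step 6: prey: 82+41-60=63; pred: 37+30-7=60
Step 7: prey: 63+31-75=19; pred: 60+37-12=85
Step 8: prey: 19+9-32=0; pred: 85+16-17=84
Max prey = 82 at step 5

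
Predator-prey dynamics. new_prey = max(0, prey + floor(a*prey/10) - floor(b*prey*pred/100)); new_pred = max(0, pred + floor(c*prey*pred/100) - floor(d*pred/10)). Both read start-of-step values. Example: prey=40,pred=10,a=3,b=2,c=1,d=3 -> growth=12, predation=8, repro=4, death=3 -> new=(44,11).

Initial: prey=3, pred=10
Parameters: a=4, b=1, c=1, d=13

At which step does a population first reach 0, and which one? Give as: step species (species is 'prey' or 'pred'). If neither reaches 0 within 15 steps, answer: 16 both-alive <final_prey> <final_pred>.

Step 1: prey: 3+1-0=4; pred: 10+0-13=0
First extinction: pred at step 1

Answer: 1 pred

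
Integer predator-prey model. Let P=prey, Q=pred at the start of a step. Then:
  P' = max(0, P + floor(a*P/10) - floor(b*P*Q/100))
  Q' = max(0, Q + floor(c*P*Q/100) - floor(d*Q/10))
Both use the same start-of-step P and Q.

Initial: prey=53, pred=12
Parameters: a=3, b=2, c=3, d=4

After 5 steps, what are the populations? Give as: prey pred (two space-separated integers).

Answer: 0 46

Derivation:
Step 1: prey: 53+15-12=56; pred: 12+19-4=27
Step 2: prey: 56+16-30=42; pred: 27+45-10=62
Step 3: prey: 42+12-52=2; pred: 62+78-24=116
Step 4: prey: 2+0-4=0; pred: 116+6-46=76
Step 5: prey: 0+0-0=0; pred: 76+0-30=46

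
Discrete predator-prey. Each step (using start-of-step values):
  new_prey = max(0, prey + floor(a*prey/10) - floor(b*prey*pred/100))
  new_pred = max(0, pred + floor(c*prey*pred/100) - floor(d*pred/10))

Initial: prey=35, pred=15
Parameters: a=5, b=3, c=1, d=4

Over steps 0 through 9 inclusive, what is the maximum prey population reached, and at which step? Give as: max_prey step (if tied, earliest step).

Answer: 52 6

Derivation:
Step 1: prey: 35+17-15=37; pred: 15+5-6=14
Step 2: prey: 37+18-15=40; pred: 14+5-5=14
Step 3: prey: 40+20-16=44; pred: 14+5-5=14
Step 4: prey: 44+22-18=48; pred: 14+6-5=15
Step 5: prey: 48+24-21=51; pred: 15+7-6=16
Step 6: prey: 51+25-24=52; pred: 16+8-6=18
Step 7: prey: 52+26-28=50; pred: 18+9-7=20
Step 8: prey: 50+25-30=45; pred: 20+10-8=22
Step 9: prey: 45+22-29=38; pred: 22+9-8=23
Max prey = 52 at step 6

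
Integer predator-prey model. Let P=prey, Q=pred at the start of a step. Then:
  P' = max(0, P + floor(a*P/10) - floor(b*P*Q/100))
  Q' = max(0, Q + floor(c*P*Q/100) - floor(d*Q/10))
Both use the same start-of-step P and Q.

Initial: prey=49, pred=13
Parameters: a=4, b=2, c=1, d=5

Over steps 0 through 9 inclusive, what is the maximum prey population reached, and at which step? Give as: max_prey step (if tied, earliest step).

Answer: 82 5

Derivation:
Step 1: prey: 49+19-12=56; pred: 13+6-6=13
Step 2: prey: 56+22-14=64; pred: 13+7-6=14
Step 3: prey: 64+25-17=72; pred: 14+8-7=15
Step 4: prey: 72+28-21=79; pred: 15+10-7=18
Step 5: prey: 79+31-28=82; pred: 18+14-9=23
Step 6: prey: 82+32-37=77; pred: 23+18-11=30
Step 7: prey: 77+30-46=61; pred: 30+23-15=38
Step 8: prey: 61+24-46=39; pred: 38+23-19=42
Step 9: prey: 39+15-32=22; pred: 42+16-21=37
Max prey = 82 at step 5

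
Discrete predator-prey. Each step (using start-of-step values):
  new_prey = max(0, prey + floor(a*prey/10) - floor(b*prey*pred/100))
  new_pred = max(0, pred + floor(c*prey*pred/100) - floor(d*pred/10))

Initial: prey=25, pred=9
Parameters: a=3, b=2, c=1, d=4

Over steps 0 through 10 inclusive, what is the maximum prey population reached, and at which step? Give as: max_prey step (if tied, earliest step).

Step 1: prey: 25+7-4=28; pred: 9+2-3=8
Step 2: prey: 28+8-4=32; pred: 8+2-3=7
Step 3: prey: 32+9-4=37; pred: 7+2-2=7
Step 4: prey: 37+11-5=43; pred: 7+2-2=7
Step 5: prey: 43+12-6=49; pred: 7+3-2=8
Step 6: prey: 49+14-7=56; pred: 8+3-3=8
Step 7: prey: 56+16-8=64; pred: 8+4-3=9
Step 8: prey: 64+19-11=72; pred: 9+5-3=11
Step 9: prey: 72+21-15=78; pred: 11+7-4=14
Step 10: prey: 78+23-21=80; pred: 14+10-5=19
Max prey = 80 at step 10

Answer: 80 10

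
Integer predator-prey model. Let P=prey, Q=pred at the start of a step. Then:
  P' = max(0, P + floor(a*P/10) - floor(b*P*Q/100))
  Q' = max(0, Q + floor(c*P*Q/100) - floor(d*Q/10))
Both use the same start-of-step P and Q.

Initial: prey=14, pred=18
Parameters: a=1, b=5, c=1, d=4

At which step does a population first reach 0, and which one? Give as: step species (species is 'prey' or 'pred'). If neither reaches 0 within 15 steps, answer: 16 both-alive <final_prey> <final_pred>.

Step 1: prey: 14+1-12=3; pred: 18+2-7=13
Step 2: prey: 3+0-1=2; pred: 13+0-5=8
Step 3: prey: 2+0-0=2; pred: 8+0-3=5
Step 4: prey: 2+0-0=2; pred: 5+0-2=3
Step 5: prey: 2+0-0=2; pred: 3+0-1=2
Step 6: prey: 2+0-0=2; pred: 2+0-0=2
Steps 7-15: state stable at prey=2, pred=2 (no change)
No extinction within 15 steps

Answer: 16 both-alive 2 2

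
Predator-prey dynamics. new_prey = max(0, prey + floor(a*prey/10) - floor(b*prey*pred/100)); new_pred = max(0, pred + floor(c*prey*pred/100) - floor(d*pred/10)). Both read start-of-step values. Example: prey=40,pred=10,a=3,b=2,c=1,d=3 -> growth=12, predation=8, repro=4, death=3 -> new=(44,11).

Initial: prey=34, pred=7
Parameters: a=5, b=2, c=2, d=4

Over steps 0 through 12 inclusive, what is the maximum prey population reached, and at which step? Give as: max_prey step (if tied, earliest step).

Answer: 76 3

Derivation:
Step 1: prey: 34+17-4=47; pred: 7+4-2=9
Step 2: prey: 47+23-8=62; pred: 9+8-3=14
Step 3: prey: 62+31-17=76; pred: 14+17-5=26
Step 4: prey: 76+38-39=75; pred: 26+39-10=55
Step 5: prey: 75+37-82=30; pred: 55+82-22=115
Step 6: prey: 30+15-69=0; pred: 115+69-46=138
Step 7: prey: 0+0-0=0; pred: 138+0-55=83
Step 8: prey: 0+0-0=0; pred: 83+0-33=50
Step 9: prey: 0+0-0=0; pred: 50+0-20=30
Step 10: prey: 0+0-0=0; pred: 30+0-12=18
Step 11: prey: 0+0-0=0; pred: 18+0-7=11
Step 12: prey: 0+0-0=0; pred: 11+0-4=7
Max prey = 76 at step 3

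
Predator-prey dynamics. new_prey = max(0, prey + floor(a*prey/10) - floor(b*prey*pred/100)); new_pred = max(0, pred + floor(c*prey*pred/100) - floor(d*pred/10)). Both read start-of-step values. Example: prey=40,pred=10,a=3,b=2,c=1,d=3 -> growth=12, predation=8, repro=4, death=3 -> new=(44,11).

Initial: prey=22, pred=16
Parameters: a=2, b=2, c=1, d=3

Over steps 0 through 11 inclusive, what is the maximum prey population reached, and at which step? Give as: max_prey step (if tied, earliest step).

Step 1: prey: 22+4-7=19; pred: 16+3-4=15
Step 2: prey: 19+3-5=17; pred: 15+2-4=13
Step 3: prey: 17+3-4=16; pred: 13+2-3=12
Step 4: prey: 16+3-3=16; pred: 12+1-3=10
Step 5: prey: 16+3-3=16; pred: 10+1-3=8
Step 6: prey: 16+3-2=17; pred: 8+1-2=7
Step 7: prey: 17+3-2=18; pred: 7+1-2=6
Step 8: prey: 18+3-2=19; pred: 6+1-1=6
Step 9: prey: 19+3-2=20; pred: 6+1-1=6
Step 10: prey: 20+4-2=22; pred: 6+1-1=6
Step 11: prey: 22+4-2=24; pred: 6+1-1=6
Max prey = 24 at step 11

Answer: 24 11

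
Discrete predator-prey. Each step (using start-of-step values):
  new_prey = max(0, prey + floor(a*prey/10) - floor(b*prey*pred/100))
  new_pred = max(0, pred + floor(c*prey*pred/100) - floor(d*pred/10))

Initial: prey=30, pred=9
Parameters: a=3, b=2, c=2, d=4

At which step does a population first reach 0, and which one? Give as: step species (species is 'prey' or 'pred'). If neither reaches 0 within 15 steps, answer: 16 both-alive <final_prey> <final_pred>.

Answer: 16 both-alive 9 2

Derivation:
Step 1: prey: 30+9-5=34; pred: 9+5-3=11
Step 2: prey: 34+10-7=37; pred: 11+7-4=14
Step 3: prey: 37+11-10=38; pred: 14+10-5=19
Step 4: prey: 38+11-14=35; pred: 19+14-7=26
Step 5: prey: 35+10-18=27; pred: 26+18-10=34
Step 6: prey: 27+8-18=17; pred: 34+18-13=39
Step 7: prey: 17+5-13=9; pred: 39+13-15=37
Step 8: prey: 9+2-6=5; pred: 37+6-14=29
Step 9: prey: 5+1-2=4; pred: 29+2-11=20
Step 10: prey: 4+1-1=4; pred: 20+1-8=13
Step 11: prey: 4+1-1=4; pred: 13+1-5=9
Step 12: prey: 4+1-0=5; pred: 9+0-3=6
Step 13: prey: 5+1-0=6; pred: 6+0-2=4
Step 14: prey: 6+1-0=7; pred: 4+0-1=3
Step 15: prey: 7+2-0=9; pred: 3+0-1=2
No extinction within 15 steps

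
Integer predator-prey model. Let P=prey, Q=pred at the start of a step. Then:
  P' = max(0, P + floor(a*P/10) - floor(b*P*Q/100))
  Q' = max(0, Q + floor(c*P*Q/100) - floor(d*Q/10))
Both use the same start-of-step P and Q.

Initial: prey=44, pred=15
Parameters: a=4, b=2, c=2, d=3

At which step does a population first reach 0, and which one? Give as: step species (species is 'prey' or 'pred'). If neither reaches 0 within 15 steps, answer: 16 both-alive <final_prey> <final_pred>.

Step 1: prey: 44+17-13=48; pred: 15+13-4=24
Step 2: prey: 48+19-23=44; pred: 24+23-7=40
Step 3: prey: 44+17-35=26; pred: 40+35-12=63
Step 4: prey: 26+10-32=4; pred: 63+32-18=77
Step 5: prey: 4+1-6=0; pred: 77+6-23=60
First extinction: prey at step 5

Answer: 5 prey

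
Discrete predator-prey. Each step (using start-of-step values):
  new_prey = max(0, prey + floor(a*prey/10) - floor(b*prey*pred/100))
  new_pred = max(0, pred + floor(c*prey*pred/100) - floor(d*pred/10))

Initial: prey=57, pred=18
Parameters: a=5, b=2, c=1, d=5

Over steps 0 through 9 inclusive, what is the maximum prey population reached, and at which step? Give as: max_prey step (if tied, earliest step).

Step 1: prey: 57+28-20=65; pred: 18+10-9=19
Step 2: prey: 65+32-24=73; pred: 19+12-9=22
Step 3: prey: 73+36-32=77; pred: 22+16-11=27
Step 4: prey: 77+38-41=74; pred: 27+20-13=34
Step 5: prey: 74+37-50=61; pred: 34+25-17=42
Step 6: prey: 61+30-51=40; pred: 42+25-21=46
Step 7: prey: 40+20-36=24; pred: 46+18-23=41
Step 8: prey: 24+12-19=17; pred: 41+9-20=30
Step 9: prey: 17+8-10=15; pred: 30+5-15=20
Max prey = 77 at step 3

Answer: 77 3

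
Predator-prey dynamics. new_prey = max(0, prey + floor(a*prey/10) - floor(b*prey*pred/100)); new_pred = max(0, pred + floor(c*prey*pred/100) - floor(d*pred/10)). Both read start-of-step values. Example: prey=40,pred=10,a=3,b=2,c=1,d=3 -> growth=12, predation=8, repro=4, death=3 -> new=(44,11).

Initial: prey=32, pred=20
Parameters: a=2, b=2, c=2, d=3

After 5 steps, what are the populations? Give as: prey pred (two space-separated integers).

Step 1: prey: 32+6-12=26; pred: 20+12-6=26
Step 2: prey: 26+5-13=18; pred: 26+13-7=32
Step 3: prey: 18+3-11=10; pred: 32+11-9=34
Step 4: prey: 10+2-6=6; pred: 34+6-10=30
Step 5: prey: 6+1-3=4; pred: 30+3-9=24

Answer: 4 24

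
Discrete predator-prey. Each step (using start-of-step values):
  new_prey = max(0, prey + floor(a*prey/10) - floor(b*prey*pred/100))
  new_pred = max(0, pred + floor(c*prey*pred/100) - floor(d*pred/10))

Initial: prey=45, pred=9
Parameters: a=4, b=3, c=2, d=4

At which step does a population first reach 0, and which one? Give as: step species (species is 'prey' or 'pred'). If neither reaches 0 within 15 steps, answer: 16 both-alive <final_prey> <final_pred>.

Answer: 5 prey

Derivation:
Step 1: prey: 45+18-12=51; pred: 9+8-3=14
Step 2: prey: 51+20-21=50; pred: 14+14-5=23
Step 3: prey: 50+20-34=36; pred: 23+23-9=37
Step 4: prey: 36+14-39=11; pred: 37+26-14=49
Step 5: prey: 11+4-16=0; pred: 49+10-19=40
First extinction: prey at step 5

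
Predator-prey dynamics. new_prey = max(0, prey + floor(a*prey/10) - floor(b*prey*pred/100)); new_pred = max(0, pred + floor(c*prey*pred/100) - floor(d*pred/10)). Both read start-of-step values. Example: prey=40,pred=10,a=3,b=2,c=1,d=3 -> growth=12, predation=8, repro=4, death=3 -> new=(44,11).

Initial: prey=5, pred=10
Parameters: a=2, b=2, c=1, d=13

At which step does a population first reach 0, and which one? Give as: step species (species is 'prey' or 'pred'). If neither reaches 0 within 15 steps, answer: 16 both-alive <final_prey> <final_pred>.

Answer: 1 pred

Derivation:
Step 1: prey: 5+1-1=5; pred: 10+0-13=0
First extinction: pred at step 1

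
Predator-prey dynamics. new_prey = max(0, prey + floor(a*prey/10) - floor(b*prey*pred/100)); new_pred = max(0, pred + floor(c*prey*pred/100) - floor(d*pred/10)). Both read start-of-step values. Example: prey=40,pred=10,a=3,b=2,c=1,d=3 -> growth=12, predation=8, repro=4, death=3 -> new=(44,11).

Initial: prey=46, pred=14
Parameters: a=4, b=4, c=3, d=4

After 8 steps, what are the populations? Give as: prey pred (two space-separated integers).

Answer: 0 5

Derivation:
Step 1: prey: 46+18-25=39; pred: 14+19-5=28
Step 2: prey: 39+15-43=11; pred: 28+32-11=49
Step 3: prey: 11+4-21=0; pred: 49+16-19=46
Step 4: prey: 0+0-0=0; pred: 46+0-18=28
Step 5: prey: 0+0-0=0; pred: 28+0-11=17
Step 6: prey: 0+0-0=0; pred: 17+0-6=11
Step 7: prey: 0+0-0=0; pred: 11+0-4=7
Step 8: prey: 0+0-0=0; pred: 7+0-2=5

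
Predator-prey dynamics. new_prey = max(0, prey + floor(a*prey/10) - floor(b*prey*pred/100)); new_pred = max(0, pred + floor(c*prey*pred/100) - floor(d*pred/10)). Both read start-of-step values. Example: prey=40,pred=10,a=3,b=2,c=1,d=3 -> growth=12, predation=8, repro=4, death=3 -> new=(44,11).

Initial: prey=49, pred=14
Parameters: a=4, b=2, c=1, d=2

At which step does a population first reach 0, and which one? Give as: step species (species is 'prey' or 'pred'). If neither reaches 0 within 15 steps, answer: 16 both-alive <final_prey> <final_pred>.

Step 1: prey: 49+19-13=55; pred: 14+6-2=18
Step 2: prey: 55+22-19=58; pred: 18+9-3=24
Step 3: prey: 58+23-27=54; pred: 24+13-4=33
Step 4: prey: 54+21-35=40; pred: 33+17-6=44
Step 5: prey: 40+16-35=21; pred: 44+17-8=53
Step 6: prey: 21+8-22=7; pred: 53+11-10=54
Step 7: prey: 7+2-7=2; pred: 54+3-10=47
Step 8: prey: 2+0-1=1; pred: 47+0-9=38
Step 9: prey: 1+0-0=1; pred: 38+0-7=31
Step 10: prey: 1+0-0=1; pred: 31+0-6=25
Step 11: prey: 1+0-0=1; pred: 25+0-5=20
Step 12: prey: 1+0-0=1; pred: 20+0-4=16
Step 13: prey: 1+0-0=1; pred: 16+0-3=13
Step 14: prey: 1+0-0=1; pred: 13+0-2=11
Step 15: prey: 1+0-0=1; pred: 11+0-2=9
No extinction within 15 steps

Answer: 16 both-alive 1 9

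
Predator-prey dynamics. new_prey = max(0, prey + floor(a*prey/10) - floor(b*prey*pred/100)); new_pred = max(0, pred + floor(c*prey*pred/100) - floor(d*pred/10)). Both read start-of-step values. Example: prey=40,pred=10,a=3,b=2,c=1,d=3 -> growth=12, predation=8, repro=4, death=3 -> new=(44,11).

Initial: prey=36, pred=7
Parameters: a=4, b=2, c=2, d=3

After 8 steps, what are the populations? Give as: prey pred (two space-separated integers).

Answer: 0 45

Derivation:
Step 1: prey: 36+14-5=45; pred: 7+5-2=10
Step 2: prey: 45+18-9=54; pred: 10+9-3=16
Step 3: prey: 54+21-17=58; pred: 16+17-4=29
Step 4: prey: 58+23-33=48; pred: 29+33-8=54
Step 5: prey: 48+19-51=16; pred: 54+51-16=89
Step 6: prey: 16+6-28=0; pred: 89+28-26=91
Step 7: prey: 0+0-0=0; pred: 91+0-27=64
Step 8: prey: 0+0-0=0; pred: 64+0-19=45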